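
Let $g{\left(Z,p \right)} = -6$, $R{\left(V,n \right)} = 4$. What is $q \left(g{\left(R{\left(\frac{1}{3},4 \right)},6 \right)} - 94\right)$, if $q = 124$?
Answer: $-12400$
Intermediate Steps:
$q \left(g{\left(R{\left(\frac{1}{3},4 \right)},6 \right)} - 94\right) = 124 \left(-6 - 94\right) = 124 \left(-100\right) = -12400$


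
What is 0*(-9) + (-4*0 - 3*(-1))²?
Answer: 9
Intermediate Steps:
0*(-9) + (-4*0 - 3*(-1))² = 0 + (0 + 3)² = 0 + 3² = 0 + 9 = 9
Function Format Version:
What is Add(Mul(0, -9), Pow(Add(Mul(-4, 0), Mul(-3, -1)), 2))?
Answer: 9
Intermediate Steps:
Add(Mul(0, -9), Pow(Add(Mul(-4, 0), Mul(-3, -1)), 2)) = Add(0, Pow(Add(0, 3), 2)) = Add(0, Pow(3, 2)) = Add(0, 9) = 9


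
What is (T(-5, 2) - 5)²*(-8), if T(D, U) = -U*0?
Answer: -200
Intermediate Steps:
T(D, U) = 0
(T(-5, 2) - 5)²*(-8) = (0 - 5)²*(-8) = (-5)²*(-8) = 25*(-8) = -200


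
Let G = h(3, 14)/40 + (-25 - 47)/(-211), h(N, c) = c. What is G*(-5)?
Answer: -2917/844 ≈ -3.4562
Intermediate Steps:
G = 2917/4220 (G = 14/40 + (-25 - 47)/(-211) = 14*(1/40) - 72*(-1/211) = 7/20 + 72/211 = 2917/4220 ≈ 0.69123)
G*(-5) = (2917/4220)*(-5) = -2917/844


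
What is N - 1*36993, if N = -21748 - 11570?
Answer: -70311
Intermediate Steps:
N = -33318
N - 1*36993 = -33318 - 1*36993 = -33318 - 36993 = -70311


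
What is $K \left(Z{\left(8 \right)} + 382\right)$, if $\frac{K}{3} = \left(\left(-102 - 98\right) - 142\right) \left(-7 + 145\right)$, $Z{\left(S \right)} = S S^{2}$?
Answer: $-126579672$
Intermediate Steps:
$Z{\left(S \right)} = S^{3}$
$K = -141588$ ($K = 3 \left(\left(-102 - 98\right) - 142\right) \left(-7 + 145\right) = 3 \left(-200 - 142\right) 138 = 3 \left(\left(-342\right) 138\right) = 3 \left(-47196\right) = -141588$)
$K \left(Z{\left(8 \right)} + 382\right) = - 141588 \left(8^{3} + 382\right) = - 141588 \left(512 + 382\right) = \left(-141588\right) 894 = -126579672$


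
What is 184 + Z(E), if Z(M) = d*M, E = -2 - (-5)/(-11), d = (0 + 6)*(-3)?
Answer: 2510/11 ≈ 228.18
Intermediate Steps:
d = -18 (d = 6*(-3) = -18)
E = -27/11 (E = -2 - (-5)*(-1)/11 = -2 - 1*5/11 = -2 - 5/11 = -27/11 ≈ -2.4545)
Z(M) = -18*M
184 + Z(E) = 184 - 18*(-27/11) = 184 + 486/11 = 2510/11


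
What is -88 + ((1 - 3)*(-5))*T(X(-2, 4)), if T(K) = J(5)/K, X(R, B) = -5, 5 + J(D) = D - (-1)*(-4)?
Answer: -80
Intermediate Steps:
J(D) = -9 + D (J(D) = -5 + (D - (-1)*(-4)) = -5 + (D - 1*4) = -5 + (D - 4) = -5 + (-4 + D) = -9 + D)
T(K) = -4/K (T(K) = (-9 + 5)/K = -4/K)
-88 + ((1 - 3)*(-5))*T(X(-2, 4)) = -88 + ((1 - 3)*(-5))*(-4/(-5)) = -88 + (-2*(-5))*(-4*(-⅕)) = -88 + 10*(⅘) = -88 + 8 = -80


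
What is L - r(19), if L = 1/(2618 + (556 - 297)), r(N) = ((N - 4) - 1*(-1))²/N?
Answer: -736493/54663 ≈ -13.473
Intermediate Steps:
r(N) = (-3 + N)²/N (r(N) = ((-4 + N) + 1)²/N = (-3 + N)²/N)
L = 1/2877 (L = 1/(2618 + 259) = 1/2877 ≈ 0.00034758)
L - r(19) = 1/2877 - (-3 + 19)²/19 = 1/2877 - 16²/19 = 1/2877 - 256/19 = -736493/54663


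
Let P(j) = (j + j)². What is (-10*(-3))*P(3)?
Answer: 1080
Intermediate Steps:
P(j) = 4*j² (P(j) = (2*j)² = 4*j²)
(-10*(-3))*P(3) = (-10*(-3))*(4*3²) = 30*(4*9) = 30*36 = 1080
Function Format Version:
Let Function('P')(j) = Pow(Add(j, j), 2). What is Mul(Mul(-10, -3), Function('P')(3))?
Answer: 1080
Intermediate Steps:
Function('P')(j) = Mul(4, Pow(j, 2)) (Function('P')(j) = Pow(Mul(2, j), 2) = Mul(4, Pow(j, 2)))
Mul(Mul(-10, -3), Function('P')(3)) = Mul(Mul(-10, -3), Mul(4, Pow(3, 2))) = Mul(30, Mul(4, 9)) = Mul(30, 36) = 1080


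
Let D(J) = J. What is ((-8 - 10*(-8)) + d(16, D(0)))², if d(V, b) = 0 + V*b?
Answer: 5184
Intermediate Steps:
d(V, b) = V*b
((-8 - 10*(-8)) + d(16, D(0)))² = ((-8 - 10*(-8)) + 16*0)² = ((-8 + 80) + 0)² = (72 + 0)² = 72² = 5184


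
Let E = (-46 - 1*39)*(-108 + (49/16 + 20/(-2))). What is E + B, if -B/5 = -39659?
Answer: 3329035/16 ≈ 2.0806e+5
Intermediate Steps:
B = 198295 (B = -5*(-39659) = 198295)
E = 156315/16 (E = (-46 - 39)*(-108 + (49*(1/16) + 20*(-1/2))) = -85*(-108 + (49/16 - 10)) = -85*(-108 - 111/16) = -85*(-1839/16) = 156315/16 ≈ 9769.7)
E + B = 156315/16 + 198295 = 3329035/16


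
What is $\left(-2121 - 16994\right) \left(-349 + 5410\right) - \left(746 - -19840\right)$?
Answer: $-96761601$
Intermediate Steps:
$\left(-2121 - 16994\right) \left(-349 + 5410\right) - \left(746 - -19840\right) = \left(-2121 - 16994\right) 5061 - \left(746 + 19840\right) = \left(-2121 - 16994\right) 5061 - 20586 = \left(-19115\right) 5061 - 20586 = -96741015 - 20586 = -96761601$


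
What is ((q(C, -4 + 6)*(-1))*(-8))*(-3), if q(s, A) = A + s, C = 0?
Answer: -48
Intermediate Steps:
((q(C, -4 + 6)*(-1))*(-8))*(-3) = ((((-4 + 6) + 0)*(-1))*(-8))*(-3) = (((2 + 0)*(-1))*(-8))*(-3) = ((2*(-1))*(-8))*(-3) = -2*(-8)*(-3) = 16*(-3) = -48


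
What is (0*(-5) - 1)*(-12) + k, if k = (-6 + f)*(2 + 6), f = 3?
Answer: -12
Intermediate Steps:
k = -24 (k = (-6 + 3)*(2 + 6) = -3*8 = -24)
(0*(-5) - 1)*(-12) + k = (0*(-5) - 1)*(-12) - 24 = (0 - 1)*(-12) - 24 = -1*(-12) - 24 = 12 - 24 = -12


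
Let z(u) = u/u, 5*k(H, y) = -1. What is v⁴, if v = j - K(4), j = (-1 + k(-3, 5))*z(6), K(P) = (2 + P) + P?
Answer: 9834496/625 ≈ 15735.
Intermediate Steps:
k(H, y) = -⅕ (k(H, y) = (⅕)*(-1) = -⅕)
K(P) = 2 + 2*P
z(u) = 1
j = -6/5 (j = (-1 - ⅕)*1 = -6/5*1 = -6/5 ≈ -1.2000)
v = -56/5 (v = -6/5 - (2 + 2*4) = -6/5 - (2 + 8) = -6/5 - 1*10 = -6/5 - 10 = -56/5 ≈ -11.200)
v⁴ = (-56/5)⁴ = 9834496/625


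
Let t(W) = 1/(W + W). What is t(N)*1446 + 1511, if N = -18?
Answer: 8825/6 ≈ 1470.8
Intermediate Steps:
t(W) = 1/(2*W)
t(N)*1446 + 1511 = ((1/2)/(-18))*1446 + 1511 = ((1/2)*(-1/18))*1446 + 1511 = -1/36*1446 + 1511 = -241/6 + 1511 = 8825/6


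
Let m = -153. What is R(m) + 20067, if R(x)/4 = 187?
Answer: 20815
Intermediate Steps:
R(x) = 748 (R(x) = 4*187 = 748)
R(m) + 20067 = 748 + 20067 = 20815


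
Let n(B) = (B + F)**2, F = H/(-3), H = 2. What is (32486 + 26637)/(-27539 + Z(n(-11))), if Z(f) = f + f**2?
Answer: -4788963/719009 ≈ -6.6605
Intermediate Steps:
F = -2/3 (F = 2/(-3) = 2*(-1/3) = -2/3 ≈ -0.66667)
n(B) = (-2/3 + B)**2 (n(B) = (B - 2/3)**2 = (-2/3 + B)**2)
(32486 + 26637)/(-27539 + Z(n(-11))) = (32486 + 26637)/(-27539 + ((-2 + 3*(-11))**2/9)*(1 + (-2 + 3*(-11))**2/9)) = 59123/(-27539 + ((-2 - 33)**2/9)*(1 + (-2 - 33)**2/9)) = 59123/(-27539 + ((1/9)*(-35)**2)*(1 + (1/9)*(-35)**2)) = 59123/(-27539 + ((1/9)*1225)*(1 + (1/9)*1225)) = 59123/(-27539 + 1225*(1 + 1225/9)/9) = 59123/(-27539 + (1225/9)*(1234/9)) = 59123/(-27539 + 1511650/81) = 59123/(-719009/81) = 59123*(-81/719009) = -4788963/719009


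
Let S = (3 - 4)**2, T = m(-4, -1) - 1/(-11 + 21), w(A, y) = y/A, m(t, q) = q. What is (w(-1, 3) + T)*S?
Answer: -41/10 ≈ -4.1000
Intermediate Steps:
T = -11/10 (T = -1 - 1/(-11 + 21) = -1 - 1/10 = -11/10 ≈ -1.1000)
S = 1 (S = (-1)**2 = 1)
(w(-1, 3) + T)*S = (3/(-1) - 11/10)*1 = (3*(-1) - 11/10)*1 = (-3 - 11/10)*1 = -41/10*1 = -41/10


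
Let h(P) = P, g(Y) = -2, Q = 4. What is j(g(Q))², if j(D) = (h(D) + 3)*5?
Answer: 25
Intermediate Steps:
j(D) = 15 + 5*D (j(D) = (D + 3)*5 = (3 + D)*5 = 15 + 5*D)
j(g(Q))² = (15 + 5*(-2))² = (15 - 10)² = 5² = 25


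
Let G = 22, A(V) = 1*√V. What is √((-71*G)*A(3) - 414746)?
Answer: √(-414746 - 1562*√3) ≈ 646.1*I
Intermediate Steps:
A(V) = √V
√((-71*G)*A(3) - 414746) = √((-71*22)*√3 - 414746) = √(-1562*√3 - 414746) = √(-414746 - 1562*√3)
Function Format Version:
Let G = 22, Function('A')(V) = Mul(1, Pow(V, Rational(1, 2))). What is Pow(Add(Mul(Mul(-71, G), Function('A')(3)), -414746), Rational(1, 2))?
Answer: Pow(Add(-414746, Mul(-1562, Pow(3, Rational(1, 2)))), Rational(1, 2)) ≈ Mul(646.10, I)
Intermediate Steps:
Function('A')(V) = Pow(V, Rational(1, 2))
Pow(Add(Mul(Mul(-71, G), Function('A')(3)), -414746), Rational(1, 2)) = Pow(Add(Mul(Mul(-71, 22), Pow(3, Rational(1, 2))), -414746), Rational(1, 2)) = Pow(Add(Mul(-1562, Pow(3, Rational(1, 2))), -414746), Rational(1, 2)) = Pow(Add(-414746, Mul(-1562, Pow(3, Rational(1, 2)))), Rational(1, 2))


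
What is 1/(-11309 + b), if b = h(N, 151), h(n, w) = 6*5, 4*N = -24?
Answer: -1/11279 ≈ -8.8660e-5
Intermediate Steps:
N = -6 (N = (¼)*(-24) = -6)
h(n, w) = 30
b = 30
1/(-11309 + b) = 1/(-11309 + 30) = 1/(-11279) = -1/11279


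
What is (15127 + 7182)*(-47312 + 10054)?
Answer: -831188722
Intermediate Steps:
(15127 + 7182)*(-47312 + 10054) = 22309*(-37258) = -831188722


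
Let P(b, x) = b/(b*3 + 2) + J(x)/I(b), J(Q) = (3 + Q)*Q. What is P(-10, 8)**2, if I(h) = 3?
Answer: 1555009/1764 ≈ 881.52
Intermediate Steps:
J(Q) = Q*(3 + Q)
P(b, x) = b/(2 + 3*b) + x*(3 + x)/3 (P(b, x) = b/(b*3 + 2) + (x*(3 + x))/3 = b/(3*b + 2) + (x*(3 + x))*(1/3) = b/(2 + 3*b) + x*(3 + x)/3)
P(-10, 8)**2 = ((-10 + (2/3)*8*(3 + 8) - 10*8*(3 + 8))/(2 + 3*(-10)))**2 = ((-10 + (2/3)*8*11 - 10*8*11)/(2 - 30))**2 = ((-10 + 176/3 - 880)/(-28))**2 = (-1/28*(-2494/3))**2 = (1247/42)**2 = 1555009/1764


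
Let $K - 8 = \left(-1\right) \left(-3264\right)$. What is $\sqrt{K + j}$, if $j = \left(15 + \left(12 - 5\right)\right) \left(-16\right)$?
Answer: $2 \sqrt{730} \approx 54.037$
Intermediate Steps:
$K = 3272$ ($K = 8 - -3264 = 8 + 3264 = 3272$)
$j = -352$ ($j = \left(15 + 7\right) \left(-16\right) = 22 \left(-16\right) = -352$)
$\sqrt{K + j} = \sqrt{3272 - 352} = \sqrt{2920} = 2 \sqrt{730}$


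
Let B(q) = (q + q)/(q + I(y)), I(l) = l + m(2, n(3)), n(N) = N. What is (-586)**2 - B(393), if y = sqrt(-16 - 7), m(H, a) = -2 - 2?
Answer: 8661769745/25224 + 131*I*sqrt(23)/25224 ≈ 3.4339e+5 + 0.024907*I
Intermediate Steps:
m(H, a) = -4
y = I*sqrt(23) (y = sqrt(-23) = I*sqrt(23) ≈ 4.7958*I)
I(l) = -4 + l (I(l) = l - 4 = -4 + l)
B(q) = 2*q/(-4 + q + I*sqrt(23)) (B(q) = (q + q)/(q + (-4 + I*sqrt(23))) = (2*q)/(-4 + q + I*sqrt(23)) = 2*q/(-4 + q + I*sqrt(23)))
(-586)**2 - B(393) = (-586)**2 - 2*393/(-4 + 393 + I*sqrt(23)) = 343396 - 2*393/(389 + I*sqrt(23)) = 343396 - 786/(389 + I*sqrt(23))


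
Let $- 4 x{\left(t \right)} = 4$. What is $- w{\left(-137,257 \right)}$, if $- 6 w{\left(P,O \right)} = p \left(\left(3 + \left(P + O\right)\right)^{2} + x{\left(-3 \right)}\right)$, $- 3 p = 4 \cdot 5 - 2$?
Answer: $-15128$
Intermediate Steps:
$x{\left(t \right)} = -1$ ($x{\left(t \right)} = \left(- \frac{1}{4}\right) 4 = -1$)
$p = -6$ ($p = - \frac{4 \cdot 5 - 2}{3} = - \frac{20 - 2}{3} = \left(- \frac{1}{3}\right) 18 = -6$)
$w{\left(P,O \right)} = -1 + \left(3 + O + P\right)^{2}$ ($w{\left(P,O \right)} = - \frac{\left(-6\right) \left(\left(3 + \left(P + O\right)\right)^{2} - 1\right)}{6} = - \frac{\left(-6\right) \left(\left(3 + \left(O + P\right)\right)^{2} - 1\right)}{6} = - \frac{\left(-6\right) \left(\left(3 + O + P\right)^{2} - 1\right)}{6} = - \frac{\left(-6\right) \left(-1 + \left(3 + O + P\right)^{2}\right)}{6} = - \frac{6 - 6 \left(3 + O + P\right)^{2}}{6} = -1 + \left(3 + O + P\right)^{2}$)
$- w{\left(-137,257 \right)} = - (-1 + \left(3 + 257 - 137\right)^{2}) = - (-1 + 123^{2}) = - (-1 + 15129) = \left(-1\right) 15128 = -15128$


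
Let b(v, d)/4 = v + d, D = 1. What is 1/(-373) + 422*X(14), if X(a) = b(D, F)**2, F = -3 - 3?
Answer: 62962399/373 ≈ 1.6880e+5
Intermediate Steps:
F = -6
b(v, d) = 4*d + 4*v (b(v, d) = 4*(v + d) = 4*(d + v) = 4*d + 4*v)
X(a) = 400 (X(a) = (4*(-6) + 4*1)**2 = (-24 + 4)**2 = (-20)**2 = 400)
1/(-373) + 422*X(14) = 1/(-373) + 422*400 = -1/373 + 168800 = 62962399/373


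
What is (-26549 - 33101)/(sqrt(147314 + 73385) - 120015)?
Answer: 3579447375/7201689763 + 29825*sqrt(220699)/7201689763 ≈ 0.49897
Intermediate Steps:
(-26549 - 33101)/(sqrt(147314 + 73385) - 120015) = -59650/(sqrt(220699) - 120015) = -59650/(-120015 + sqrt(220699))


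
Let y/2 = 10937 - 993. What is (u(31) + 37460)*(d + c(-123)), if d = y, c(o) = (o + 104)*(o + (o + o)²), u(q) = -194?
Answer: -42020359014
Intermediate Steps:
c(o) = (104 + o)*(o + 4*o²) (c(o) = (104 + o)*(o + (2*o)²) = (104 + o)*(o + 4*o²))
y = 19888 (y = 2*(10937 - 993) = 2*9944 = 19888)
d = 19888
(u(31) + 37460)*(d + c(-123)) = (-194 + 37460)*(19888 - 123*(104 + 4*(-123)² + 417*(-123))) = 37266*(19888 - 123*(104 + 4*15129 - 51291)) = 37266*(19888 - 123*(104 + 60516 - 51291)) = 37266*(19888 - 123*9329) = 37266*(19888 - 1147467) = 37266*(-1127579) = -42020359014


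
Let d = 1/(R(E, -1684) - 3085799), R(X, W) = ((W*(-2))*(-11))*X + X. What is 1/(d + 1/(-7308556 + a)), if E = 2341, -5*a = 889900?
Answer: -336193477555368/48649681 ≈ -6.9105e+6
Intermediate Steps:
a = -177980 (a = -⅕*889900 = -177980)
R(X, W) = X + 22*W*X (R(X, W) = (-2*W*(-11))*X + X = (22*W)*X + X = 22*W*X + X = X + 22*W*X)
d = -1/89812826 (d = 1/(2341*(1 + 22*(-1684)) - 3085799) = 1/(2341*(1 - 37048) - 3085799) = 1/(2341*(-37047) - 3085799) = 1/(-86727027 - 3085799) = 1/(-89812826) = -1/89812826 ≈ -1.1134e-8)
1/(d + 1/(-7308556 + a)) = 1/(-1/89812826 + 1/(-7308556 - 177980)) = 1/(-1/89812826 + 1/(-7486536)) = 1/(-1/89812826 - 1/7486536) = 1/(-48649681/336193477555368) = -336193477555368/48649681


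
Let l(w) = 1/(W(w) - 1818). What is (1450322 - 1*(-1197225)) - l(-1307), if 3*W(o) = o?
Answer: 17900065270/6761 ≈ 2.6475e+6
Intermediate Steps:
W(o) = o/3
l(w) = 1/(-1818 + w/3) (l(w) = 1/(w/3 - 1818) = 1/(-1818 + w/3))
(1450322 - 1*(-1197225)) - l(-1307) = (1450322 - 1*(-1197225)) - 3/(-5454 - 1307) = (1450322 + 1197225) - 3/(-6761) = 2647547 - 3*(-1)/6761 = 2647547 - 1*(-3/6761) = 2647547 + 3/6761 = 17900065270/6761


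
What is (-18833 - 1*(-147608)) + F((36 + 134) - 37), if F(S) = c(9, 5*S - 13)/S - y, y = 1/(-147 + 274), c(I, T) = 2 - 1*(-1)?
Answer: 2175138773/16891 ≈ 1.2878e+5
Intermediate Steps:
c(I, T) = 3 (c(I, T) = 2 + 1 = 3)
y = 1/127 ≈ 0.0078740
F(S) = -1/127 + 3/S (F(S) = 3/S - 1*1/127 = 3/S - 1/127 = -1/127 + 3/S)
(-18833 - 1*(-147608)) + F((36 + 134) - 37) = (-18833 - 1*(-147608)) + (381 - ((36 + 134) - 37))/(127*((36 + 134) - 37)) = (-18833 + 147608) + (381 - (170 - 37))/(127*(170 - 37)) = 128775 + (1/127)*(381 - 1*133)/133 = 128775 + (1/127)*(1/133)*(381 - 133) = 128775 + (1/127)*(1/133)*248 = 128775 + 248/16891 = 2175138773/16891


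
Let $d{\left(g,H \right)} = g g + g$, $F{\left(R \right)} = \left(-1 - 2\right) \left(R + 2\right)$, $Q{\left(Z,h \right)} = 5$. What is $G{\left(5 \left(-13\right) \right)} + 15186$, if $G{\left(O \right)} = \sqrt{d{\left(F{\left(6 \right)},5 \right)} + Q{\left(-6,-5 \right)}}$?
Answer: $15186 + \sqrt{557} \approx 15210.0$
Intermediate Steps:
$F{\left(R \right)} = -6 - 3 R$ ($F{\left(R \right)} = - 3 \left(2 + R\right) = -6 - 3 R$)
$d{\left(g,H \right)} = g + g^{2}$ ($d{\left(g,H \right)} = g^{2} + g = g + g^{2}$)
$G{\left(O \right)} = \sqrt{557}$ ($G{\left(O \right)} = \sqrt{\left(-6 - 18\right) \left(1 - 24\right) + 5} = \sqrt{- 24 \left(1 - 24\right) + 5} = \sqrt{\left(-24\right) \left(-23\right) + 5} = \sqrt{552 + 5} = \sqrt{557}$)
$G{\left(5 \left(-13\right) \right)} + 15186 = \sqrt{557} + 15186 = 15186 + \sqrt{557}$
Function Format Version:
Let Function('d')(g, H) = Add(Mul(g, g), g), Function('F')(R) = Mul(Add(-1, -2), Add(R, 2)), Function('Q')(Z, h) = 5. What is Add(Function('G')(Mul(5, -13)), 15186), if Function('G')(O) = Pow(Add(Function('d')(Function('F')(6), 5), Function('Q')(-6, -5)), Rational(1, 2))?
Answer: Add(15186, Pow(557, Rational(1, 2))) ≈ 15210.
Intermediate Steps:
Function('F')(R) = Add(-6, Mul(-3, R)) (Function('F')(R) = Mul(-3, Add(2, R)) = Add(-6, Mul(-3, R)))
Function('d')(g, H) = Add(g, Pow(g, 2)) (Function('d')(g, H) = Add(Pow(g, 2), g) = Add(g, Pow(g, 2)))
Function('G')(O) = Pow(557, Rational(1, 2)) (Function('G')(O) = Pow(Add(Mul(Add(-6, Mul(-3, 6)), Add(1, Add(-6, Mul(-3, 6)))), 5), Rational(1, 2)) = Pow(Add(Mul(Add(-6, -18), Add(1, Add(-6, -18))), 5), Rational(1, 2)) = Pow(Add(Mul(-24, Add(1, -24)), 5), Rational(1, 2)) = Pow(Add(Mul(-24, -23), 5), Rational(1, 2)) = Pow(Add(552, 5), Rational(1, 2)) = Pow(557, Rational(1, 2)))
Add(Function('G')(Mul(5, -13)), 15186) = Add(Pow(557, Rational(1, 2)), 15186) = Add(15186, Pow(557, Rational(1, 2)))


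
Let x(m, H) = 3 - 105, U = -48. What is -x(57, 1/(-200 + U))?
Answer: 102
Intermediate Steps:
x(m, H) = -102
-x(57, 1/(-200 + U)) = -1*(-102) = 102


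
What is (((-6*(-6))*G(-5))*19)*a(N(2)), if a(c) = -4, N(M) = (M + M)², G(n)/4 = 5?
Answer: -54720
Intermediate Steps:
G(n) = 20 (G(n) = 4*5 = 20)
N(M) = 4*M² (N(M) = (2*M)² = 4*M²)
(((-6*(-6))*G(-5))*19)*a(N(2)) = ((-6*(-6)*20)*19)*(-4) = ((36*20)*19)*(-4) = (720*19)*(-4) = 13680*(-4) = -54720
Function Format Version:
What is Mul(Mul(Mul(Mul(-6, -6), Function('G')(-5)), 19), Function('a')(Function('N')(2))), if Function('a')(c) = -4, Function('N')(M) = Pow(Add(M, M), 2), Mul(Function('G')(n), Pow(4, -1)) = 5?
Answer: -54720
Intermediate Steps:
Function('G')(n) = 20 (Function('G')(n) = Mul(4, 5) = 20)
Function('N')(M) = Mul(4, Pow(M, 2)) (Function('N')(M) = Pow(Mul(2, M), 2) = Mul(4, Pow(M, 2)))
Mul(Mul(Mul(Mul(-6, -6), Function('G')(-5)), 19), Function('a')(Function('N')(2))) = Mul(Mul(Mul(Mul(-6, -6), 20), 19), -4) = Mul(Mul(Mul(36, 20), 19), -4) = Mul(Mul(720, 19), -4) = Mul(13680, -4) = -54720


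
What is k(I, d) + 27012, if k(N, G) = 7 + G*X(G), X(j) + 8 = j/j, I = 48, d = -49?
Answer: 27362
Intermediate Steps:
X(j) = -7 (X(j) = -8 + j/j = -8 + 1 = -7)
k(N, G) = 7 - 7*G (k(N, G) = 7 + G*(-7) = 7 - 7*G)
k(I, d) + 27012 = (7 - 7*(-49)) + 27012 = (7 + 343) + 27012 = 350 + 27012 = 27362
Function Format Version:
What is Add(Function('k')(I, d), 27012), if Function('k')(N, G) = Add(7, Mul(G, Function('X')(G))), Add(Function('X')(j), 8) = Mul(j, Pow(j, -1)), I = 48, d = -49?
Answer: 27362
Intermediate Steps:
Function('X')(j) = -7 (Function('X')(j) = Add(-8, Mul(j, Pow(j, -1))) = Add(-8, 1) = -7)
Function('k')(N, G) = Add(7, Mul(-7, G)) (Function('k')(N, G) = Add(7, Mul(G, -7)) = Add(7, Mul(-7, G)))
Add(Function('k')(I, d), 27012) = Add(Add(7, Mul(-7, -49)), 27012) = Add(Add(7, 343), 27012) = Add(350, 27012) = 27362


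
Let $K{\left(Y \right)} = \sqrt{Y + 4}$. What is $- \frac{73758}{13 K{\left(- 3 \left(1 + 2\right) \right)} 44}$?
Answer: $\frac{36879 i \sqrt{5}}{1430} \approx 57.667 i$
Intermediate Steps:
$K{\left(Y \right)} = \sqrt{4 + Y}$
$- \frac{73758}{13 K{\left(- 3 \left(1 + 2\right) \right)} 44} = - \frac{73758}{13 \sqrt{4 - 3 \left(1 + 2\right)} 44} = - \frac{73758}{13 \sqrt{4 - 9} \cdot 44} = - \frac{73758}{13 \sqrt{-5} \cdot 44} = - \frac{73758}{13 i \sqrt{5} \cdot 44} = - \frac{73758}{572 i \sqrt{5}} = - 73758 \left(- \frac{i \sqrt{5}}{2860}\right) = \frac{36879 i \sqrt{5}}{1430}$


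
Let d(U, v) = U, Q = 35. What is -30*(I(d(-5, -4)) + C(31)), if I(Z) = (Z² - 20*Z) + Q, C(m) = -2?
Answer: -4740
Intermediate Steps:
I(Z) = 35 + Z² - 20*Z (I(Z) = (Z² - 20*Z) + 35 = 35 + Z² - 20*Z)
-30*(I(d(-5, -4)) + C(31)) = -30*((35 + (-5)² - 20*(-5)) - 2) = -30*((35 + 25 + 100) - 2) = -30*(160 - 2) = -30*158 = -4740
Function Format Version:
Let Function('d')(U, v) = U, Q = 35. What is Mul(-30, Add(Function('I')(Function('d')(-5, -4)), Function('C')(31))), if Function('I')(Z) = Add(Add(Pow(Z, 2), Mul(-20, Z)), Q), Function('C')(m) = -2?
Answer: -4740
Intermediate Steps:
Function('I')(Z) = Add(35, Pow(Z, 2), Mul(-20, Z)) (Function('I')(Z) = Add(Add(Pow(Z, 2), Mul(-20, Z)), 35) = Add(35, Pow(Z, 2), Mul(-20, Z)))
Mul(-30, Add(Function('I')(Function('d')(-5, -4)), Function('C')(31))) = Mul(-30, Add(Add(35, Pow(-5, 2), Mul(-20, -5)), -2)) = Mul(-30, Add(Add(35, 25, 100), -2)) = Mul(-30, Add(160, -2)) = Mul(-30, 158) = -4740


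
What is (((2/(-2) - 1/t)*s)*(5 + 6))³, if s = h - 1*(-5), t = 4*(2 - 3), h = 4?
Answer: -26198073/64 ≈ -4.0935e+5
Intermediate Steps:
t = -4 (t = 4*(-1) = -4)
s = 9 (s = 4 - 1*(-5) = 4 + 5 = 9)
(((2/(-2) - 1/t)*s)*(5 + 6))³ = (((2/(-2) - 1/(-4))*9)*(5 + 6))³ = (((2*(-½) - 1*(-¼))*9)*11)³ = (((-1 + ¼)*9)*11)³ = (-¾*9*11)³ = (-27/4*11)³ = (-297/4)³ = -26198073/64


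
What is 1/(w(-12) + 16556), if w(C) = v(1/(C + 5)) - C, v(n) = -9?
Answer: 1/16559 ≈ 6.0390e-5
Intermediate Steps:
w(C) = -9 - C
1/(w(-12) + 16556) = 1/((-9 - 1*(-12)) + 16556) = 1/((-9 + 12) + 16556) = 1/(3 + 16556) = 1/16559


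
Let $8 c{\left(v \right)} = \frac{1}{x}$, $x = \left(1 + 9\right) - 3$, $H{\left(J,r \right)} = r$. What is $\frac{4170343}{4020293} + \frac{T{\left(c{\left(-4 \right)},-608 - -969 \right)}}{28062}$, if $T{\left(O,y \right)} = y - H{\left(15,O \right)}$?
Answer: $\frac{6634847477891}{6317777881296} \approx 1.0502$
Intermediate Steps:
$x = 7$ ($x = 10 - 3 = 7$)
$c{\left(v \right)} = \frac{1}{56}$ ($c{\left(v \right)} = \frac{1}{8 \cdot 7} = \frac{1}{8} \cdot \frac{1}{7} = \frac{1}{56}$)
$T{\left(O,y \right)} = y - O$
$\frac{4170343}{4020293} + \frac{T{\left(c{\left(-4 \right)},-608 - -969 \right)}}{28062} = \frac{4170343}{4020293} + \frac{\left(-608 - -969\right) - \frac{1}{56}}{28062} = 4170343 \cdot \frac{1}{4020293} + \left(\left(-608 + 969\right) - \frac{1}{56}\right) \frac{1}{28062} = \frac{4170343}{4020293} + \left(361 - \frac{1}{56}\right) \frac{1}{28062} = \frac{4170343}{4020293} + \frac{20215}{56} \cdot \frac{1}{28062} = \frac{4170343}{4020293} + \frac{20215}{1571472} = \frac{6634847477891}{6317777881296}$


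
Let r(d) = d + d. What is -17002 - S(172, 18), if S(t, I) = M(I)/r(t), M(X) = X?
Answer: -2924353/172 ≈ -17002.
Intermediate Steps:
r(d) = 2*d
S(t, I) = I/(2*t) (S(t, I) = I/((2*t)) = I*(1/(2*t)) = I/(2*t))
-17002 - S(172, 18) = -17002 - 18/(2*172) = -17002 - 1*9/172 = -17002 - 9/172 = -2924353/172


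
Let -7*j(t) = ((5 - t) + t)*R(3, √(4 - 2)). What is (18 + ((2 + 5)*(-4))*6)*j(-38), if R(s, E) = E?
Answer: 750*√2/7 ≈ 151.52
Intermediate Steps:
j(t) = -5*√2/7 (j(t) = -((5 - t) + t)*√(4 - 2)/7 = -5*√2/7)
(18 + ((2 + 5)*(-4))*6)*j(-38) = (18 + ((2 + 5)*(-4))*6)*(-5*√2/7) = (18 + (7*(-4))*6)*(-5*√2/7) = (18 - 28*6)*(-5*√2/7) = (18 - 168)*(-5*√2/7) = -(-750)*√2/7 = 750*√2/7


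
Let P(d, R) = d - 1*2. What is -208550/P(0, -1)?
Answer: 104275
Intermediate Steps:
P(d, R) = -2 + d (P(d, R) = d - 2 = -2 + d)
-208550/P(0, -1) = -208550/(-2 + 0) = -208550/(-2) = -208550*(-1)/2 = -20855*(-5) = 104275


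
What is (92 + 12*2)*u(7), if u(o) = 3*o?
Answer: 2436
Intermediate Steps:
(92 + 12*2)*u(7) = (92 + 12*2)*(3*7) = (92 + 24)*21 = 116*21 = 2436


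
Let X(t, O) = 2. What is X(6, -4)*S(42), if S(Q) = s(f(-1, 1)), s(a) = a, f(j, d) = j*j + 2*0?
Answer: 2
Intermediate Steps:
f(j, d) = j² (f(j, d) = j² + 0 = j²)
S(Q) = 1 (S(Q) = (-1)² = 1)
X(6, -4)*S(42) = 2*1 = 2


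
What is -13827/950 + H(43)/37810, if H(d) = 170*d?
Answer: -2715023/189050 ≈ -14.361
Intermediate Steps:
-13827/950 + H(43)/37810 = -13827/950 + (170*43)/37810 = -13827*1/950 + 7310*(1/37810) = -13827/950 + 731/3781 = -2715023/189050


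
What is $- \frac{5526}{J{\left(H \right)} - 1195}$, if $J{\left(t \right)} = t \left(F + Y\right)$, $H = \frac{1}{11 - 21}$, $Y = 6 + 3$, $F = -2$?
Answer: $\frac{55260}{11957} \approx 4.6216$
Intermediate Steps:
$Y = 9$
$H = - \frac{1}{10}$ ($H = \frac{1}{-10} = - \frac{1}{10} \approx -0.1$)
$J{\left(t \right)} = 7 t$ ($J{\left(t \right)} = t \left(-2 + 9\right) = t 7 = 7 t$)
$- \frac{5526}{J{\left(H \right)} - 1195} = - \frac{5526}{7 \left(- \frac{1}{10}\right) - 1195} = - \frac{5526}{- \frac{7}{10} - 1195} = - \frac{5526}{- \frac{11957}{10}} = \left(-5526\right) \left(- \frac{10}{11957}\right) = \frac{55260}{11957}$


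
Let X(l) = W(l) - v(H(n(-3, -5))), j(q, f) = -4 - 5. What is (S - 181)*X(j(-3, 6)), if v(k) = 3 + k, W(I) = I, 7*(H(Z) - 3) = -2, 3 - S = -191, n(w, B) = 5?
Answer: -1339/7 ≈ -191.29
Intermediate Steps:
j(q, f) = -9
S = 194 (S = 3 - 1*(-191) = 3 + 191 = 194)
H(Z) = 19/7 (H(Z) = 3 + (1/7)*(-2) = 3 - 2/7 = 19/7)
X(l) = -40/7 + l (X(l) = l - (3 + 19/7) = l - 1*40/7 = l - 40/7 = -40/7 + l)
(S - 181)*X(j(-3, 6)) = (194 - 181)*(-40/7 - 9) = 13*(-103/7) = -1339/7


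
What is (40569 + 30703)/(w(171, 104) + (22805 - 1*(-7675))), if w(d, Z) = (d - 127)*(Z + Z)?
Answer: 8909/4954 ≈ 1.7983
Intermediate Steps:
w(d, Z) = 2*Z*(-127 + d) (w(d, Z) = (-127 + d)*(2*Z) = 2*Z*(-127 + d))
(40569 + 30703)/(w(171, 104) + (22805 - 1*(-7675))) = (40569 + 30703)/(2*104*(-127 + 171) + (22805 - 1*(-7675))) = 71272/(2*104*44 + (22805 + 7675)) = 71272/(9152 + 30480) = 71272/39632 = 71272*(1/39632) = 8909/4954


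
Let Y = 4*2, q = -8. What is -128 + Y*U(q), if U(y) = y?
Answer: -192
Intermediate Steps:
Y = 8
-128 + Y*U(q) = -128 + 8*(-8) = -128 - 64 = -192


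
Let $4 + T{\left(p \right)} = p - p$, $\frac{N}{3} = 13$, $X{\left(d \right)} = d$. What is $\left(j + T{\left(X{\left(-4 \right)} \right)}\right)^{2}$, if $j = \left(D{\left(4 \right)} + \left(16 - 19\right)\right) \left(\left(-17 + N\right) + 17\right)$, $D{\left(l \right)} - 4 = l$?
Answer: $36481$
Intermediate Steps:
$N = 39$ ($N = 3 \cdot 13 = 39$)
$D{\left(l \right)} = 4 + l$
$T{\left(p \right)} = -4$ ($T{\left(p \right)} = -4 + \left(p - p\right) = -4 + 0 = -4$)
$j = 195$ ($j = \left(\left(4 + 4\right) + \left(16 - 19\right)\right) \left(\left(-17 + 39\right) + 17\right) = \left(8 + \left(16 - 19\right)\right) \left(22 + 17\right) = \left(8 - 3\right) 39 = 5 \cdot 39 = 195$)
$\left(j + T{\left(X{\left(-4 \right)} \right)}\right)^{2} = \left(195 - 4\right)^{2} = 191^{2} = 36481$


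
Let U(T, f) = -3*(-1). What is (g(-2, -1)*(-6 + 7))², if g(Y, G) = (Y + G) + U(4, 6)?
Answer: 0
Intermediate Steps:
U(T, f) = 3
g(Y, G) = 3 + G + Y (g(Y, G) = (Y + G) + 3 = (G + Y) + 3 = 3 + G + Y)
(g(-2, -1)*(-6 + 7))² = ((3 - 1 - 2)*(-6 + 7))² = (0*1)² = 0² = 0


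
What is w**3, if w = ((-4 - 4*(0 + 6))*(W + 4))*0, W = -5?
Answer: 0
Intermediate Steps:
w = 0 (w = ((-4 - 4*(0 + 6))*(-5 + 4))*0 = ((-4 - 4*6)*(-1))*0 = ((-4 - 24)*(-1))*0 = -28*(-1)*0 = 28*0 = 0)
w**3 = 0**3 = 0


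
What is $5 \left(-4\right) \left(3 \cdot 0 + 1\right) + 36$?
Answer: $16$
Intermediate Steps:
$5 \left(-4\right) \left(3 \cdot 0 + 1\right) + 36 = - 20 \left(0 + 1\right) + 36 = \left(-20\right) 1 + 36 = -20 + 36 = 16$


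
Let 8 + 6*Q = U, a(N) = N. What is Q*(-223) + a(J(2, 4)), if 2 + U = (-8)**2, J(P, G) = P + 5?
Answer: -2000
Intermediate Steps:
J(P, G) = 5 + P
U = 62 (U = -2 + (-8)**2 = -2 + 64 = 62)
Q = 9 (Q = -4/3 + (1/6)*62 = -4/3 + 31/3 = 9)
Q*(-223) + a(J(2, 4)) = 9*(-223) + (5 + 2) = -2007 + 7 = -2000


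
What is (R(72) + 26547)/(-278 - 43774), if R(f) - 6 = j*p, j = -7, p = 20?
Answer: -26413/44052 ≈ -0.59959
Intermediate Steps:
R(f) = -134 (R(f) = 6 - 7*20 = 6 - 140 = -134)
(R(72) + 26547)/(-278 - 43774) = (-134 + 26547)/(-278 - 43774) = 26413/(-44052) = 26413*(-1/44052) = -26413/44052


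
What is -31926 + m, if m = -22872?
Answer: -54798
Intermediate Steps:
-31926 + m = -31926 - 22872 = -54798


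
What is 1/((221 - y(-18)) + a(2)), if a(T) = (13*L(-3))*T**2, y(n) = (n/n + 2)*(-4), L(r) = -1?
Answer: 1/181 ≈ 0.0055249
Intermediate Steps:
y(n) = -12 (y(n) = (1 + 2)*(-4) = 3*(-4) = -12)
a(T) = -13*T**2 (a(T) = (13*(-1))*T**2 = -13*T**2)
1/((221 - y(-18)) + a(2)) = 1/((221 - 1*(-12)) - 13*2**2) = 1/((221 + 12) - 13*4) = 1/(233 - 52) = 1/181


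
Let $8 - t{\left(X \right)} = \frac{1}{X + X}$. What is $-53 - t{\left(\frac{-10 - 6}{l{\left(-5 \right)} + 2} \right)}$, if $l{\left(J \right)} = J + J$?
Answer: $- \frac{243}{4} \approx -60.75$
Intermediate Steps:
$l{\left(J \right)} = 2 J$
$t{\left(X \right)} = 8 - \frac{1}{2 X}$ ($t{\left(X \right)} = 8 - \frac{1}{X + X} = 8 - \frac{1}{2 X}$)
$-53 - t{\left(\frac{-10 - 6}{l{\left(-5 \right)} + 2} \right)} = -53 - \left(8 - \frac{1}{2 \frac{-10 - 6}{2 \left(-5\right) + 2}}\right) = -53 - \left(8 - \frac{1}{2 \left(- \frac{16}{-10 + 2}\right)}\right) = -53 - \left(8 - \frac{1}{2 \left(- \frac{16}{-8}\right)}\right) = -53 - \left(8 - \frac{1}{2 \left(\left(-16\right) \left(- \frac{1}{8}\right)\right)}\right) = -53 - \left(8 - \frac{1}{2 \cdot 2}\right) = -53 - \left(8 - \frac{1}{4}\right) = -53 - \frac{31}{4} = - \frac{243}{4}$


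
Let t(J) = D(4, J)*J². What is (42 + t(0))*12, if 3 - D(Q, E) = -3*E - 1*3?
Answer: 504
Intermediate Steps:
D(Q, E) = 6 + 3*E (D(Q, E) = 3 - (-3*E - 1*3) = 3 - (-3*E - 3) = 3 - (-3 - 3*E) = 3 + (3 + 3*E) = 6 + 3*E)
t(J) = J²*(6 + 3*J) (t(J) = (6 + 3*J)*J² = J²*(6 + 3*J))
(42 + t(0))*12 = (42 + 3*0²*(2 + 0))*12 = (42 + 3*0*2)*12 = (42 + 0)*12 = 42*12 = 504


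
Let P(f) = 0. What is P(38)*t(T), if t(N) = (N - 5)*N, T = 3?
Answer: 0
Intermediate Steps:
t(N) = N*(-5 + N) (t(N) = (-5 + N)*N = N*(-5 + N))
P(38)*t(T) = 0*(3*(-5 + 3)) = 0*(3*(-2)) = 0*(-6) = 0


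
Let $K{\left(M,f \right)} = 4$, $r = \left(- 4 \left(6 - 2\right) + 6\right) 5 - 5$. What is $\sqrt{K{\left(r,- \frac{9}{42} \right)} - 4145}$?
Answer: $i \sqrt{4141} \approx 64.351 i$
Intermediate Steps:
$r = -55$ ($r = \left(\left(-4\right) 4 + 6\right) 5 - 5 = \left(-16 + 6\right) 5 - 5 = \left(-10\right) 5 - 5 = -50 - 5 = -55$)
$\sqrt{K{\left(r,- \frac{9}{42} \right)} - 4145} = \sqrt{4 - 4145} = \sqrt{-4141} = i \sqrt{4141}$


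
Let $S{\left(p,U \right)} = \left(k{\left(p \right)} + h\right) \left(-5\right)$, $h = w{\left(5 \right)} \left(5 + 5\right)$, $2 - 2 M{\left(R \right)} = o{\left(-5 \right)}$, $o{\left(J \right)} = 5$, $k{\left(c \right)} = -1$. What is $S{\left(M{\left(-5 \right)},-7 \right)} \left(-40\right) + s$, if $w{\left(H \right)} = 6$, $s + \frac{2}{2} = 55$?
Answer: $11854$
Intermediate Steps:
$s = 54$ ($s = -1 + 55 = 54$)
$M{\left(R \right)} = - \frac{3}{2}$ ($M{\left(R \right)} = 1 - \frac{5}{2} = - \frac{3}{2}$)
$h = 60$ ($h = 6 \left(5 + 5\right) = 6 \cdot 10 = 60$)
$S{\left(p,U \right)} = -295$ ($S{\left(p,U \right)} = \left(-1 + 60\right) \left(-5\right) = 59 \left(-5\right) = -295$)
$S{\left(M{\left(-5 \right)},-7 \right)} \left(-40\right) + s = \left(-295\right) \left(-40\right) + 54 = 11800 + 54 = 11854$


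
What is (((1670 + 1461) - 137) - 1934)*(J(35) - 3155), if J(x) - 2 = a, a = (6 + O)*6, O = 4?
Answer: -3278580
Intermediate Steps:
a = 60 (a = (6 + 4)*6 = 10*6 = 60)
J(x) = 62 (J(x) = 2 + 60 = 62)
(((1670 + 1461) - 137) - 1934)*(J(35) - 3155) = (((1670 + 1461) - 137) - 1934)*(62 - 3155) = ((3131 - 137) - 1934)*(-3093) = (2994 - 1934)*(-3093) = 1060*(-3093) = -3278580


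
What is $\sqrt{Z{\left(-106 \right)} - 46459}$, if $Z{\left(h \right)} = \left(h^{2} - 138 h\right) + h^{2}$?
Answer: $7 i \sqrt{191} \approx 96.742 i$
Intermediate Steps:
$Z{\left(h \right)} = - 138 h + 2 h^{2}$
$\sqrt{Z{\left(-106 \right)} - 46459} = \sqrt{2 \left(-106\right) \left(-69 - 106\right) - 46459} = \sqrt{2 \left(-106\right) \left(-175\right) - 46459} = \sqrt{37100 - 46459} = \sqrt{-9359} = 7 i \sqrt{191}$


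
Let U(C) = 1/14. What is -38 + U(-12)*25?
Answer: -507/14 ≈ -36.214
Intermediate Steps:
U(C) = 1/14
-38 + U(-12)*25 = -38 + (1/14)*25 = -38 + 25/14 = -507/14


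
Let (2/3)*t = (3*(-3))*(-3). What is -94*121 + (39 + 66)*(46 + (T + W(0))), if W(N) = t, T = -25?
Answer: -9833/2 ≈ -4916.5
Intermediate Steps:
t = 81/2 (t = 3*((3*(-3))*(-3))/2 = 3*(-9*(-3))/2 = (3/2)*27 = 81/2 ≈ 40.500)
W(N) = 81/2
-94*121 + (39 + 66)*(46 + (T + W(0))) = -94*121 + (39 + 66)*(46 + (-25 + 81/2)) = -11374 + 105*(46 + 31/2) = -11374 + 105*(123/2) = -11374 + 12915/2 = -9833/2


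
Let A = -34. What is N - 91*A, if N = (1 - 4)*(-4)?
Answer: 3106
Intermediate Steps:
N = 12 (N = -3*(-4) = 12)
N - 91*A = 12 - 91*(-34) = 12 + 3094 = 3106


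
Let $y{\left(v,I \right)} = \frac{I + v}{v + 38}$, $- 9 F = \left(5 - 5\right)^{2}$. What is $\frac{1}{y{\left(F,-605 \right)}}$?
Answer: $- \frac{38}{605} \approx -0.06281$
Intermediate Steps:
$F = 0$ ($F = - \frac{\left(5 - 5\right)^{2}}{9} = - \frac{0^{2}}{9} = \left(- \frac{1}{9}\right) 0 = 0$)
$y{\left(v,I \right)} = \frac{I + v}{38 + v}$
$\frac{1}{y{\left(F,-605 \right)}} = \frac{1}{\frac{1}{38 + 0} \left(-605 + 0\right)} = \frac{1}{\frac{1}{38} \left(-605\right)} = \frac{1}{- \frac{605}{38}} = - \frac{38}{605}$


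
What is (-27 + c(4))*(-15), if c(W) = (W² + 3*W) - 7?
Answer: 90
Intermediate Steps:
c(W) = -7 + W² + 3*W
(-27 + c(4))*(-15) = (-27 + (-7 + 4² + 3*4))*(-15) = (-27 + (-7 + 16 + 12))*(-15) = (-27 + 21)*(-15) = -6*(-15) = 90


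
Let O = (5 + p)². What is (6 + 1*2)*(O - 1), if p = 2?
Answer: 384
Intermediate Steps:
O = 49 (O = (5 + 2)² = 7² = 49)
(6 + 1*2)*(O - 1) = (6 + 1*2)*(49 - 1) = (6 + 2)*48 = 8*48 = 384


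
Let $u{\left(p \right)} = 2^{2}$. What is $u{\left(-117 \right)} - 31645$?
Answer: $-31641$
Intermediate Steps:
$u{\left(p \right)} = 4$
$u{\left(-117 \right)} - 31645 = 4 - 31645 = -31641$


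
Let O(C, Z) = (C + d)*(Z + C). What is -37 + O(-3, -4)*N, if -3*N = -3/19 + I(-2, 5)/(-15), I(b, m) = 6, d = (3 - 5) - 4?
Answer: -2402/95 ≈ -25.284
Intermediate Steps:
d = -6 (d = -2 - 4 = -6)
N = 53/285 (N = -(-3/19 + 6/(-15))/3 = -(-3*1/19 + 6*(-1/15))/3 = -(-3/19 - 2/5)/3 = -1/3*(-53/95) = 53/285 ≈ 0.18596)
O(C, Z) = (-6 + C)*(C + Z) (O(C, Z) = (C - 6)*(Z + C) = (-6 + C)*(C + Z))
-37 + O(-3, -4)*N = -37 + ((-3)**2 - 6*(-3) - 6*(-4) - 3*(-4))*(53/285) = -37 + (9 + 18 + 24 + 12)*(53/285) = -37 + 63*(53/285) = -37 + 1113/95 = -2402/95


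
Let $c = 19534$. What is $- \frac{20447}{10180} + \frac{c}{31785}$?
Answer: $- \frac{18042071}{12942852} \approx -1.394$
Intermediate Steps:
$- \frac{20447}{10180} + \frac{c}{31785} = - \frac{20447}{10180} + \frac{19534}{31785} = - \frac{18042071}{12942852}$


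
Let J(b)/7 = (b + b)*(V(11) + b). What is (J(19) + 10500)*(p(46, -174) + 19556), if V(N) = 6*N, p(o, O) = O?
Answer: 641738020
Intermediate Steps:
J(b) = 14*b*(66 + b) (J(b) = 7*((b + b)*(6*11 + b)) = 7*((2*b)*(66 + b)) = 7*(2*b*(66 + b)) = 14*b*(66 + b))
(J(19) + 10500)*(p(46, -174) + 19556) = (14*19*(66 + 19) + 10500)*(-174 + 19556) = (14*19*85 + 10500)*19382 = (22610 + 10500)*19382 = 33110*19382 = 641738020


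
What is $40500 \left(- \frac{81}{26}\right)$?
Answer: $- \frac{1640250}{13} \approx -1.2617 \cdot 10^{5}$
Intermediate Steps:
$40500 \left(- \frac{81}{26}\right) = - \frac{1640250}{13}$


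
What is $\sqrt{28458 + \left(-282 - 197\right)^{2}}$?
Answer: $\sqrt{257899} \approx 507.84$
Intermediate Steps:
$\sqrt{28458 + \left(-282 - 197\right)^{2}} = \sqrt{28458 + \left(-479\right)^{2}} = \sqrt{28458 + 229441} = \sqrt{257899}$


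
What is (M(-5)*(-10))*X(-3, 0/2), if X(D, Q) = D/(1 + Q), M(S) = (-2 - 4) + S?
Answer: -330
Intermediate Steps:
M(S) = -6 + S
X(D, Q) = D/(1 + Q)
(M(-5)*(-10))*X(-3, 0/2) = ((-6 - 5)*(-10))*(-3/(1 + 0/2)) = (-11*(-10))*(-3/(1 + 0*(1/2))) = 110*(-3/(1 + 0)) = 110*(-3/1) = 110*(-3*1) = 110*(-3) = -330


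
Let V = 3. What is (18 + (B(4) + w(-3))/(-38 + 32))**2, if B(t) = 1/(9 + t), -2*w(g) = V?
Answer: 8094025/24336 ≈ 332.59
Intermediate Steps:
w(g) = -3/2 (w(g) = -1/2*3 = -3/2)
(18 + (B(4) + w(-3))/(-38 + 32))**2 = (18 + (1/(9 + 4) - 3/2)/(-38 + 32))**2 = (18 + (1/13 - 3/2)/(-6))**2 = (18 + (1/13 - 3/2)*(-1/6))**2 = (18 - 37/26*(-1/6))**2 = (18 + 37/156)**2 = (2845/156)**2 = 8094025/24336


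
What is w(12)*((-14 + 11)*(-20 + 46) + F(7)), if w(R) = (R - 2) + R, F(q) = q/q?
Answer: -1694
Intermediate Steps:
F(q) = 1
w(R) = -2 + 2*R (w(R) = (-2 + R) + R = -2 + 2*R)
w(12)*((-14 + 11)*(-20 + 46) + F(7)) = (-2 + 2*12)*((-14 + 11)*(-20 + 46) + 1) = (-2 + 24)*(-3*26 + 1) = 22*(-78 + 1) = 22*(-77) = -1694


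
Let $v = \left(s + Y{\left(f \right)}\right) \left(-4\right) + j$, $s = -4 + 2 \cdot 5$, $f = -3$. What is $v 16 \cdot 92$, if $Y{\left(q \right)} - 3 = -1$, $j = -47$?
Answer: $-116288$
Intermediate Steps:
$Y{\left(q \right)} = 2$ ($Y{\left(q \right)} = 3 - 1 = 2$)
$s = 6$ ($s = -4 + 10 = 6$)
$v = -79$ ($v = \left(6 + 2\right) \left(-4\right) - 47 = 8 \left(-4\right) - 47 = -32 - 47 = -79$)
$v 16 \cdot 92 = \left(-79\right) 16 \cdot 92 = \left(-1264\right) 92 = -116288$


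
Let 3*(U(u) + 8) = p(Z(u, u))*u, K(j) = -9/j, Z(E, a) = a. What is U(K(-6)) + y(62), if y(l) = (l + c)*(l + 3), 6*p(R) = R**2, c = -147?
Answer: -88525/16 ≈ -5532.8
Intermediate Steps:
p(R) = R**2/6
y(l) = (-147 + l)*(3 + l) (y(l) = (l - 147)*(l + 3) = (-147 + l)*(3 + l))
U(u) = -8 + u**3/18 (U(u) = -8 + ((u**2/6)*u)/3 = -8 + (u**3/6)/3 = -8 + u**3/18)
U(K(-6)) + y(62) = (-8 + (-9/(-6))**3/18) + (-441 + 62**2 - 144*62) = (-8 + (-9*(-1/6))**3/18) + (-441 + 3844 - 8928) = (-8 + (3/2)**3/18) - 5525 = (-8 + (1/18)*(27/8)) - 5525 = (-8 + 3/16) - 5525 = -125/16 - 5525 = -88525/16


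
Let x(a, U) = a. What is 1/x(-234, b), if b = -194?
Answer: -1/234 ≈ -0.0042735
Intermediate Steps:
1/x(-234, b) = 1/(-234) = -1/234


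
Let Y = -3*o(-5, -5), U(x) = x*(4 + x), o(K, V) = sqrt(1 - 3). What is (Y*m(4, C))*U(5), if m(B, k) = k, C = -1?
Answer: 135*I*sqrt(2) ≈ 190.92*I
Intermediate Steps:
o(K, V) = I*sqrt(2) (o(K, V) = sqrt(-2) = I*sqrt(2))
Y = -3*I*sqrt(2) ≈ -4.2426*I
(Y*m(4, C))*U(5) = (-3*I*sqrt(2)*(-1))*(5*(4 + 5)) = (3*I*sqrt(2))*(5*9) = (3*I*sqrt(2))*45 = 135*I*sqrt(2)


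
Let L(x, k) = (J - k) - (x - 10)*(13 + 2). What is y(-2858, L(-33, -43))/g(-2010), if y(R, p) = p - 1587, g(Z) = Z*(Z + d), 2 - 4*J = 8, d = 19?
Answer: -1801/8003820 ≈ -0.00022502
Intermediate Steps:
J = -3/2 (J = ½ - ¼*8 = ½ - 2 = -3/2 ≈ -1.5000)
L(x, k) = 297/2 - k - 15*x (L(x, k) = (-3/2 - k) - (x - 10)*(13 + 2) = (-3/2 - k) - (-10 + x)*15 = (-3/2 - k) - (-150 + 15*x) = (-3/2 - k) + (150 - 15*x) = 297/2 - k - 15*x)
g(Z) = Z*(19 + Z) (g(Z) = Z*(Z + 19) = Z*(19 + Z))
y(R, p) = -1587 + p
y(-2858, L(-33, -43))/g(-2010) = (-1587 + (297/2 - 1*(-43) - 15*(-33)))/((-2010*(19 - 2010))) = (-1587 + (297/2 + 43 + 495))/((-2010*(-1991))) = (-1587 + 1373/2)/4001910 = -1801/2*1/4001910 = -1801/8003820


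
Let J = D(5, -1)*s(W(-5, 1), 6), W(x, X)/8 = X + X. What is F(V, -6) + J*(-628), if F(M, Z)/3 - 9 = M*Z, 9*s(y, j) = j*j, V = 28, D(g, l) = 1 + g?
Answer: -15549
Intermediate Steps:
W(x, X) = 16*X (W(x, X) = 8*(X + X) = 8*(2*X) = 16*X)
s(y, j) = j²/9 (s(y, j) = (j*j)/9 = j²/9)
F(M, Z) = 27 + 3*M*Z (F(M, Z) = 27 + 3*(M*Z) = 27 + 3*M*Z)
J = 24 (J = (1 + 5)*((⅑)*6²) = 6*((⅑)*36) = 6*4 = 24)
F(V, -6) + J*(-628) = (27 + 3*28*(-6)) + 24*(-628) = (27 - 504) - 15072 = -477 - 15072 = -15549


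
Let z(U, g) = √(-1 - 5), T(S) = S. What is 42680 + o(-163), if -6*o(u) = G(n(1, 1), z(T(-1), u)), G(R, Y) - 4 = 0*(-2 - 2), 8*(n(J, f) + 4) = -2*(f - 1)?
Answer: 128038/3 ≈ 42679.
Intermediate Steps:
z(U, g) = I*√6 (z(U, g) = √(-6) = I*√6)
n(J, f) = -15/4 - f/4 (n(J, f) = -4 + (-2*(f - 1))/8 = -4 + (-2*(-1 + f))/8 = -4 + (2 - 2*f)/8 = -4 + (¼ - f/4) = -15/4 - f/4)
G(R, Y) = 4 (G(R, Y) = 4 + 0*(-2 - 2) = 4 + 0*(-4) = 4 + 0 = 4)
o(u) = -⅔ (o(u) = -⅙*4 = -⅔)
42680 + o(-163) = 42680 - ⅔ = 128038/3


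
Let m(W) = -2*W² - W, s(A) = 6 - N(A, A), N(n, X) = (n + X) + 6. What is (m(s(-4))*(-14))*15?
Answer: 28560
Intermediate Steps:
N(n, X) = 6 + X + n (N(n, X) = (X + n) + 6 = 6 + X + n)
s(A) = -2*A (s(A) = 6 - (6 + A + A) = 6 - (6 + 2*A) = 6 + (-6 - 2*A) = -2*A)
m(W) = -W - 2*W²
(m(s(-4))*(-14))*15 = (-(-2*(-4))*(1 + 2*(-2*(-4)))*(-14))*15 = (-1*8*(1 + 2*8)*(-14))*15 = (-1*8*(1 + 16)*(-14))*15 = (-1*8*17*(-14))*15 = -136*(-14)*15 = 1904*15 = 28560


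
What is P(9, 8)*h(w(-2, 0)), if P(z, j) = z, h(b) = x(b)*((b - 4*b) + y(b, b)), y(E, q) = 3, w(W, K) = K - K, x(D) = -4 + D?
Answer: -108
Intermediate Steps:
w(W, K) = 0
h(b) = (-4 + b)*(3 - 3*b) (h(b) = (-4 + b)*((b - 4*b) + 3) = (-4 + b)*(-3*b + 3) = (-4 + b)*(3 - 3*b))
P(9, 8)*h(w(-2, 0)) = 9*(-3*(-1 + 0)*(-4 + 0)) = 9*(-3*(-1)*(-4)) = 9*(-12) = -108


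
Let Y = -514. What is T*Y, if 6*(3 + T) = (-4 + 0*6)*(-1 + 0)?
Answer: 3598/3 ≈ 1199.3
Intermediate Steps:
T = -7/3 (T = -3 + ((-4 + 0*6)*(-1 + 0))/6 = -3 + ((-4 + 0)*(-1))/6 = -3 + (-4*(-1))/6 = -3 + (⅙)*4 = -3 + ⅔ = -7/3 ≈ -2.3333)
T*Y = -7/3*(-514) = 3598/3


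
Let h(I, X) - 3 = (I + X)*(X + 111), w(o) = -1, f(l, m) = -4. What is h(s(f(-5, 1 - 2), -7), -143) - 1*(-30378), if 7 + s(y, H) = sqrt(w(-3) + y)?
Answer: 35181 - 32*I*sqrt(5) ≈ 35181.0 - 71.554*I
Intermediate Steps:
s(y, H) = -7 + sqrt(-1 + y)
h(I, X) = 3 + (111 + X)*(I + X) (h(I, X) = 3 + (I + X)*(X + 111) = 3 + (I + X)*(111 + X) = 3 + (111 + X)*(I + X))
h(s(f(-5, 1 - 2), -7), -143) - 1*(-30378) = (3 + (-143)**2 + 111*(-7 + sqrt(-1 - 4)) + 111*(-143) + (-7 + sqrt(-1 - 4))*(-143)) - 1*(-30378) = (3 + 20449 + 111*(-7 + sqrt(-5)) - 15873 + (-7 + sqrt(-5))*(-143)) + 30378 = (3 + 20449 + 111*(-7 + I*sqrt(5)) - 15873 + (-7 + I*sqrt(5))*(-143)) + 30378 = (3 + 20449 + (-777 + 111*I*sqrt(5)) - 15873 + (1001 - 143*I*sqrt(5))) + 30378 = (4803 - 32*I*sqrt(5)) + 30378 = 35181 - 32*I*sqrt(5)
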